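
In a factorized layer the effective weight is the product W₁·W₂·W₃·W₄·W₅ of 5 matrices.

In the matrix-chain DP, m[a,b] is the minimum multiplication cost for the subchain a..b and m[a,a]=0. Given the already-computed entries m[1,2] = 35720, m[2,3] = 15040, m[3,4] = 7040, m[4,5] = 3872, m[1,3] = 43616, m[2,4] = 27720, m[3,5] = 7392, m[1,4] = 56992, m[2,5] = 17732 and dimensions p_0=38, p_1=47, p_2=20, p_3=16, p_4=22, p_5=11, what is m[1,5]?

m[1,5] = min over k∈[1,4] of m[1,k]+m[k+1,5]+p_{0}·p_k·p_{5}.
k=1: 0 + 17732 + 38·47·11 = 37378; k=2: 35720 + 7392 + 38·20·11 = 51472; k=3: 43616 + 3872 + 38·16·11 = 54176; k=4: 56992 + 0 + 38·22·11 = 66188.
Minimum: 37378 at k=1.

37378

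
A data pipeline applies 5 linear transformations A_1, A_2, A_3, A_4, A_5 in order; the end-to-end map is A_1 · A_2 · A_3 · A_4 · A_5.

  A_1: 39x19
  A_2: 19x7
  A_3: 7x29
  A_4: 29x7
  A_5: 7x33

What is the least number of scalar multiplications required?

Adjacent pairs: A_1A_2 = 39·19·7 = 5187; A_2A_3 = 19·7·29 = 3857; A_3A_4 = 7·29·7 = 1421; A_4A_5 = 29·7·33 = 6699.
Length 3: A_1..A_3: k=1: 0+3857+39·19·29=25346; k=2: 5187+0+39·7·29=13104 → min 13104 | A_2..A_4: k=2: 0+1421+19·7·7=2352; k=3: 3857+0+19·29·7=7714 → min 2352 | A_3..A_5: k=3: 0+6699+7·29·33=13398; k=4: 1421+0+7·7·33=3038 → min 3038.
Length 4: A_1..A_4: k=1: 0+2352+39·19·7=7539; k=2: 5187+1421+39·7·7=8519; k=3: 13104+0+39·29·7=21021 → min 7539 | A_2..A_5: k=2: 0+3038+19·7·33=7427; k=3: 3857+6699+19·29·33=28739; k=4: 2352+0+19·7·33=6741 → min 6741.
Length 5: A_1..A_5: k=1: 0+6741+39·19·33=31194; k=2: 5187+3038+39·7·33=17234; k=3: 13104+6699+39·29·33=57126; k=4: 7539+0+39·7·33=16548 → min 16548.
Optimal order: ((A_1 · (A_2 · (A_3 · A_4))) · A_5) with cost 16548.

16548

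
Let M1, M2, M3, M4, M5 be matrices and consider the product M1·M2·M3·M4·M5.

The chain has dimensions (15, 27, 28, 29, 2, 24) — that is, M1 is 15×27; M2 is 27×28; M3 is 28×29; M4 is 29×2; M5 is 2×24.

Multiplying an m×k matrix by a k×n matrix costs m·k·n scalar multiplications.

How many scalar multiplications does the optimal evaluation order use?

Adjacent pairs: M1M2 = 15·27·28 = 11340; M2M3 = 27·28·29 = 21924; M3M4 = 28·29·2 = 1624; M4M5 = 29·2·24 = 1392.
Length 3: M1..M3: k=1: 0+21924+15·27·29=33669; k=2: 11340+0+15·28·29=23520 → min 23520 | M2..M4: k=2: 0+1624+27·28·2=3136; k=3: 21924+0+27·29·2=23490 → min 3136 | M3..M5: k=3: 0+1392+28·29·24=20880; k=4: 1624+0+28·2·24=2968 → min 2968.
Length 4: M1..M4: k=1: 0+3136+15·27·2=3946; k=2: 11340+1624+15·28·2=13804; k=3: 23520+0+15·29·2=24390 → min 3946 | M2..M5: k=2: 0+2968+27·28·24=21112; k=3: 21924+1392+27·29·24=42108; k=4: 3136+0+27·2·24=4432 → min 4432.
Length 5: M1..M5: k=1: 0+4432+15·27·24=14152; k=2: 11340+2968+15·28·24=24388; k=3: 23520+1392+15·29·24=35352; k=4: 3946+0+15·2·24=4666 → min 4666.
Optimal order: ((M1·(M2·(M3·M4)))·M5) with cost 4666.

4666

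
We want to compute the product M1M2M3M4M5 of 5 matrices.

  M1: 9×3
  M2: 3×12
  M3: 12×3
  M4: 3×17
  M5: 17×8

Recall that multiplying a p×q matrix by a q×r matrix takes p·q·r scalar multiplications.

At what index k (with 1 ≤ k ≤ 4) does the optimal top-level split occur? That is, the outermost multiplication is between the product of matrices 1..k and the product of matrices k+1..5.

1

Adjacent pairs: M1M2 = 9·3·12 = 324; M2M3 = 3·12·3 = 108; M3M4 = 12·3·17 = 612; M4M5 = 3·17·8 = 408.
Length 3: M1..M3: k=1: 0+108+9·3·3=189; k=2: 324+0+9·12·3=648 → min 189 | M2..M4: k=2: 0+612+3·12·17=1224; k=3: 108+0+3·3·17=261 → min 261 | M3..M5: k=3: 0+408+12·3·8=696; k=4: 612+0+12·17·8=2244 → min 696.
Length 4: M1..M4: k=1: 0+261+9·3·17=720; k=2: 324+612+9·12·17=2772; k=3: 189+0+9·3·17=648 → min 648 | M2..M5: k=2: 0+696+3·12·8=984; k=3: 108+408+3·3·8=588; k=4: 261+0+3·17·8=669 → min 588.
Top-level splits: k=1: (M1..M1)·(M2..M5) → 0+588+9·3·8 = 804; k=2: (M1..M2)·(M3..M5) → 324+696+9·12·8 = 1884; k=3: (M1..M3)·(M4..M5) → 189+408+9·3·8 = 813; k=4: (M1..M4)·(M5..M5) → 648+0+9·17·8 = 1872.
Best split is after M1, i.e. k = 1.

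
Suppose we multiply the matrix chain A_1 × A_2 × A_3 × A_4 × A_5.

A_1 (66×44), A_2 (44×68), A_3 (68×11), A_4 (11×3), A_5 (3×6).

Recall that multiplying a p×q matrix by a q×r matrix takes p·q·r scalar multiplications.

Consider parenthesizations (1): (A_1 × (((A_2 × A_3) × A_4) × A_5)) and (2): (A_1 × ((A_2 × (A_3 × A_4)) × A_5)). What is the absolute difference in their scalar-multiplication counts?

23144

Order (1) = (A_1 × (((A_2 × A_3) × A_4) × A_5)): (A_2 × A_3): 44×68 by 68×11 → 44×11, cost 44·68·11 = 32912; ((A_2 × A_3) × A_4): 44×11 by 11×3 → 44×3, cost 44·11·3 = 1452; cumulative 34364; (((A_2 × A_3) × A_4) × A_5): 44×3 by 3×6 → 44×6, cost 44·3·6 = 792; cumulative 35156; (A_1 × (((A_2 × A_3) × A_4) × A_5)): 66×44 by 44×6 → 66×6, cost 66·44·6 = 17424; cumulative 52580. Total 52580.
Order (2) = (A_1 × ((A_2 × (A_3 × A_4)) × A_5)): (A_3 × A_4): 68×11 by 11×3 → 68×3, cost 68·11·3 = 2244; (A_2 × (A_3 × A_4)): 44×68 by 68×3 → 44×3, cost 44·68·3 = 8976; cumulative 11220; ((A_2 × (A_3 × A_4)) × A_5): 44×3 by 3×6 → 44×6, cost 44·3·6 = 792; cumulative 12012; (A_1 × ((A_2 × (A_3 × A_4)) × A_5)): 66×44 by 44×6 → 66×6, cost 66·44·6 = 17424; cumulative 29436. Total 29436.
Difference: |52580 − 29436| = 23144.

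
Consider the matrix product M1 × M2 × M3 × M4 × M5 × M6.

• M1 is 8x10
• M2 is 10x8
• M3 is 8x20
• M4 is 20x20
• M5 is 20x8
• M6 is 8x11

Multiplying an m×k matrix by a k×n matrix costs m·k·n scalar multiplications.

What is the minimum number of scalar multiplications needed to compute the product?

Adjacent pairs: M1M2 = 8·10·8 = 640; M2M3 = 10·8·20 = 1600; M3M4 = 8·20·20 = 3200; M4M5 = 20·20·8 = 3200; M5M6 = 20·8·11 = 1760.
Length 3: M1..M3: k=1: 0+1600+8·10·20=3200; k=2: 640+0+8·8·20=1920 → min 1920 | M2..M4: k=2: 0+3200+10·8·20=4800; k=3: 1600+0+10·20·20=5600 → min 4800 | M3..M5: k=3: 0+3200+8·20·8=4480; k=4: 3200+0+8·20·8=4480 → min 4480 | M4..M6: k=4: 0+1760+20·20·11=6160; k=5: 3200+0+20·8·11=4960 → min 4960.
Length 4: M1..M4: k=1: 0+4800+8·10·20=6400; k=2: 640+3200+8·8·20=5120; k=3: 1920+0+8·20·20=5120 → min 5120 | M2..M5: k=2: 0+4480+10·8·8=5120; k=3: 1600+3200+10·20·8=6400; k=4: 4800+0+10·20·8=6400 → min 5120 | M3..M6: k=3: 0+4960+8·20·11=6720; k=4: 3200+1760+8·20·11=6720; k=5: 4480+0+8·8·11=5184 → min 5184.
Length 5: M1..M5: k=1: 0+5120+8·10·8=5760; k=2: 640+4480+8·8·8=5632; k=3: 1920+3200+8·20·8=6400; k=4: 5120+0+8·20·8=6400 → min 5632 | M2..M6: k=2: 0+5184+10·8·11=6064; k=3: 1600+4960+10·20·11=8760; k=4: 4800+1760+10·20·11=8760; k=5: 5120+0+10·8·11=6000 → min 6000.
Length 6: M1..M6: k=1: 0+6000+8·10·11=6880; k=2: 640+5184+8·8·11=6528; k=3: 1920+4960+8·20·11=8640; k=4: 5120+1760+8·20·11=8640; k=5: 5632+0+8·8·11=6336 → min 6336.
Optimal order: (((M1 × M2) × (M3 × (M4 × M5))) × M6) with cost 6336.

6336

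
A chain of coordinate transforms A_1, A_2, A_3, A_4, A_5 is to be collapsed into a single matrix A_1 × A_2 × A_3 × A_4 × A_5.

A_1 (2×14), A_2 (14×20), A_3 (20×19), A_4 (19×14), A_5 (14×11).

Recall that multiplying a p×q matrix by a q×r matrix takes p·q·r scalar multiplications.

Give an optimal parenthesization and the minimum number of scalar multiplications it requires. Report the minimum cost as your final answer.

2160

Adjacent pairs: A_1A_2 = 2·14·20 = 560; A_2A_3 = 14·20·19 = 5320; A_3A_4 = 20·19·14 = 5320; A_4A_5 = 19·14·11 = 2926.
Length 3: A_1..A_3: k=1: 0+5320+2·14·19=5852; k=2: 560+0+2·20·19=1320 → min 1320 | A_2..A_4: k=2: 0+5320+14·20·14=9240; k=3: 5320+0+14·19·14=9044 → min 9044 | A_3..A_5: k=3: 0+2926+20·19·11=7106; k=4: 5320+0+20·14·11=8400 → min 7106.
Length 4: A_1..A_4: k=1: 0+9044+2·14·14=9436; k=2: 560+5320+2·20·14=6440; k=3: 1320+0+2·19·14=1852 → min 1852 | A_2..A_5: k=2: 0+7106+14·20·11=10186; k=3: 5320+2926+14·19·11=11172; k=4: 9044+0+14·14·11=11200 → min 10186.
Length 5: A_1..A_5: k=1: 0+10186+2·14·11=10494; k=2: 560+7106+2·20·11=8106; k=3: 1320+2926+2·19·11=4664; k=4: 1852+0+2·14·11=2160 → min 2160.
Optimal parenthesization: ((((A_1 × A_2) × A_3) × A_4) × A_5) with cost 2160.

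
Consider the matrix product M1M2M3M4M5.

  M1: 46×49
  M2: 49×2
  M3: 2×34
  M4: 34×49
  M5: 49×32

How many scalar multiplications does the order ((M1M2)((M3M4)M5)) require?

13920

(M1M2): 46×49 by 49×2 → 46×2, cost 46·49·2 = 4508
(M3M4): 2×34 by 34×49 → 2×49, cost 2·34·49 = 3332
((M3M4)M5): 2×49 by 49×32 → 2×32, cost 2·49·32 = 3136; cumulative 6468
((M1M2)((M3M4)M5)): 46×2 by 2×32 → 46×32, cost 46·2·32 = 2944; cumulative 13920
Total: 13920 scalar multiplications.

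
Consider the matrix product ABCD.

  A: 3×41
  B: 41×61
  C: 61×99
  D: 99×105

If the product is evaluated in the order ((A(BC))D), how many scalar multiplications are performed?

290961

(BC): 41×61 by 61×99 → 41×99, cost 41·61·99 = 247599
(A(BC)): 3×41 by 41×99 → 3×99, cost 3·41·99 = 12177; cumulative 259776
((A(BC))D): 3×99 by 99×105 → 3×105, cost 3·99·105 = 31185; cumulative 290961
Total: 290961 scalar multiplications.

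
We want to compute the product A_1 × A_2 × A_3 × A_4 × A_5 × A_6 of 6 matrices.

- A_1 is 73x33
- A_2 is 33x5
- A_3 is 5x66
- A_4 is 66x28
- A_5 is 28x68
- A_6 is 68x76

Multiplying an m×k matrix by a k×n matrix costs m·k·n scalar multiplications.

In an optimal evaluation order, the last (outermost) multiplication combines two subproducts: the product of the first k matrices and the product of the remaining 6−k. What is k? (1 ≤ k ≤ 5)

2

Adjacent pairs: A_1A_2 = 73·33·5 = 12045; A_2A_3 = 33·5·66 = 10890; A_3A_4 = 5·66·28 = 9240; A_4A_5 = 66·28·68 = 125664; A_5A_6 = 28·68·76 = 144704.
Length 3: A_1..A_3: k=1: 0+10890+73·33·66=169884; k=2: 12045+0+73·5·66=36135 → min 36135 | A_2..A_4: k=2: 0+9240+33·5·28=13860; k=3: 10890+0+33·66·28=71874 → min 13860 | A_3..A_5: k=3: 0+125664+5·66·68=148104; k=4: 9240+0+5·28·68=18760 → min 18760 | A_4..A_6: k=4: 0+144704+66·28·76=285152; k=5: 125664+0+66·68·76=466752 → min 285152.
Length 4: A_1..A_4: k=1: 0+13860+73·33·28=81312; k=2: 12045+9240+73·5·28=31505; k=3: 36135+0+73·66·28=171039 → min 31505 | A_2..A_5: k=2: 0+18760+33·5·68=29980; k=3: 10890+125664+33·66·68=284658; k=4: 13860+0+33·28·68=76692 → min 29980 | A_3..A_6: k=3: 0+285152+5·66·76=310232; k=4: 9240+144704+5·28·76=164584; k=5: 18760+0+5·68·76=44600 → min 44600.
Length 5: A_1..A_5: k=1: 0+29980+73·33·68=193792; k=2: 12045+18760+73·5·68=55625; k=3: 36135+125664+73·66·68=489423; k=4: 31505+0+73·28·68=170497 → min 55625 | A_2..A_6: k=2: 0+44600+33·5·76=57140; k=3: 10890+285152+33·66·76=461570; k=4: 13860+144704+33·28·76=228788; k=5: 29980+0+33·68·76=200524 → min 57140.
Top-level splits: k=1: (A_1..A_1)·(A_2..A_6) → 0+57140+73·33·76 = 240224; k=2: (A_1..A_2)·(A_3..A_6) → 12045+44600+73·5·76 = 84385; k=3: (A_1..A_3)·(A_4..A_6) → 36135+285152+73·66·76 = 687455; k=4: (A_1..A_4)·(A_5..A_6) → 31505+144704+73·28·76 = 331553; k=5: (A_1..A_5)·(A_6..A_6) → 55625+0+73·68·76 = 432889.
Best split is after A_2, i.e. k = 2.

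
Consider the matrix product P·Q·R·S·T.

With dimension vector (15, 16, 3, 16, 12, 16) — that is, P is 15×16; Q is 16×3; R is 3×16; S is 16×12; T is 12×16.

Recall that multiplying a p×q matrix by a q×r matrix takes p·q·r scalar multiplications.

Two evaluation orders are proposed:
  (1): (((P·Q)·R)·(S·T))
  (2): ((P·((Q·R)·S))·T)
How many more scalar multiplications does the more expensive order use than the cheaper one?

1248

Order (1) = (((P·Q)·R)·(S·T)): (P·Q): 15×16 by 16×3 → 15×3, cost 15·16·3 = 720; ((P·Q)·R): 15×3 by 3×16 → 15×16, cost 15·3·16 = 720; cumulative 1440; (S·T): 16×12 by 12×16 → 16×16, cost 16·12·16 = 3072; (((P·Q)·R)·(S·T)): 15×16 by 16×16 → 15×16, cost 15·16·16 = 3840; cumulative 8352. Total 8352.
Order (2) = ((P·((Q·R)·S))·T): (Q·R): 16×3 by 3×16 → 16×16, cost 16·3·16 = 768; ((Q·R)·S): 16×16 by 16×12 → 16×12, cost 16·16·12 = 3072; cumulative 3840; (P·((Q·R)·S)): 15×16 by 16×12 → 15×12, cost 15·16·12 = 2880; cumulative 6720; ((P·((Q·R)·S))·T): 15×12 by 12×16 → 15×16, cost 15·12·16 = 2880; cumulative 9600. Total 9600.
Difference: |8352 − 9600| = 1248.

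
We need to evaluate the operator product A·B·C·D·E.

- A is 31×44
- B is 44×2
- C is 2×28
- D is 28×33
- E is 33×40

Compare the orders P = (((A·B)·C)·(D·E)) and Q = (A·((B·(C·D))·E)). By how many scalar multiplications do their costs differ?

41248

Order P = (((A·B)·C)·(D·E)): (A·B): 31×44 by 44×2 → 31×2, cost 31·44·2 = 2728; ((A·B)·C): 31×2 by 2×28 → 31×28, cost 31·2·28 = 1736; cumulative 4464; (D·E): 28×33 by 33×40 → 28×40, cost 28·33·40 = 36960; (((A·B)·C)·(D·E)): 31×28 by 28×40 → 31×40, cost 31·28·40 = 34720; cumulative 76144. Total 76144.
Order Q = (A·((B·(C·D))·E)): (C·D): 2×28 by 28×33 → 2×33, cost 2·28·33 = 1848; (B·(C·D)): 44×2 by 2×33 → 44×33, cost 44·2·33 = 2904; cumulative 4752; ((B·(C·D))·E): 44×33 by 33×40 → 44×40, cost 44·33·40 = 58080; cumulative 62832; (A·((B·(C·D))·E)): 31×44 by 44×40 → 31×40, cost 31·44·40 = 54560; cumulative 117392. Total 117392.
Difference: |76144 − 117392| = 41248.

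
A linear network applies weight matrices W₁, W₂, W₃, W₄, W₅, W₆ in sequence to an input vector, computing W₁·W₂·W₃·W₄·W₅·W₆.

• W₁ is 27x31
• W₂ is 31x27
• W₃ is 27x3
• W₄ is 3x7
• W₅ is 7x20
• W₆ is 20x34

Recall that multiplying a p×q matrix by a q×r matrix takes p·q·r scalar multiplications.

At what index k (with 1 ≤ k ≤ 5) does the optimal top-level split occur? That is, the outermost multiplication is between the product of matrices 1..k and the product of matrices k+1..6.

Adjacent pairs: W₁W₂ = 27·31·27 = 22599; W₂W₃ = 31·27·3 = 2511; W₃W₄ = 27·3·7 = 567; W₄W₅ = 3·7·20 = 420; W₅W₆ = 7·20·34 = 4760.
Length 3: W₁..W₃: k=1: 0+2511+27·31·3=5022; k=2: 22599+0+27·27·3=24786 → min 5022 | W₂..W₄: k=2: 0+567+31·27·7=6426; k=3: 2511+0+31·3·7=3162 → min 3162 | W₃..W₅: k=3: 0+420+27·3·20=2040; k=4: 567+0+27·7·20=4347 → min 2040 | W₄..W₆: k=4: 0+4760+3·7·34=5474; k=5: 420+0+3·20·34=2460 → min 2460.
Length 4: W₁..W₄: k=1: 0+3162+27·31·7=9021; k=2: 22599+567+27·27·7=28269; k=3: 5022+0+27·3·7=5589 → min 5589 | W₂..W₅: k=2: 0+2040+31·27·20=18780; k=3: 2511+420+31·3·20=4791; k=4: 3162+0+31·7·20=7502 → min 4791 | W₃..W₆: k=3: 0+2460+27·3·34=5214; k=4: 567+4760+27·7·34=11753; k=5: 2040+0+27·20·34=20400 → min 5214.
Length 5: W₁..W₅: k=1: 0+4791+27·31·20=21531; k=2: 22599+2040+27·27·20=39219; k=3: 5022+420+27·3·20=7062; k=4: 5589+0+27·7·20=9369 → min 7062 | W₂..W₆: k=2: 0+5214+31·27·34=33672; k=3: 2511+2460+31·3·34=8133; k=4: 3162+4760+31·7·34=15300; k=5: 4791+0+31·20·34=25871 → min 8133.
Top-level splits: k=1: (W₁..W₁)·(W₂..W₆) → 0+8133+27·31·34 = 36591; k=2: (W₁..W₂)·(W₃..W₆) → 22599+5214+27·27·34 = 52599; k=3: (W₁..W₃)·(W₄..W₆) → 5022+2460+27·3·34 = 10236; k=4: (W₁..W₄)·(W₅..W₆) → 5589+4760+27·7·34 = 16775; k=5: (W₁..W₅)·(W₆..W₆) → 7062+0+27·20·34 = 25422.
Best split is after W₃, i.e. k = 3.

3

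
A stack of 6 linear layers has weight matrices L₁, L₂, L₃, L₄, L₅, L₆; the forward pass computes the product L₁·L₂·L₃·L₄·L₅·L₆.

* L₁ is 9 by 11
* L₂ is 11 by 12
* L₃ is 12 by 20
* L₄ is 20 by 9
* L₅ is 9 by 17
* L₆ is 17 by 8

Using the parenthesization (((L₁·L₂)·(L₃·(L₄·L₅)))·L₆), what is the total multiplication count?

(L₁·L₂): 9×11 by 11×12 → 9×12, cost 9·11·12 = 1188
(L₄·L₅): 20×9 by 9×17 → 20×17, cost 20·9·17 = 3060
(L₃·(L₄·L₅)): 12×20 by 20×17 → 12×17, cost 12·20·17 = 4080; cumulative 7140
((L₁·L₂)·(L₃·(L₄·L₅))): 9×12 by 12×17 → 9×17, cost 9·12·17 = 1836; cumulative 10164
(((L₁·L₂)·(L₃·(L₄·L₅)))·L₆): 9×17 by 17×8 → 9×8, cost 9·17·8 = 1224; cumulative 11388
Total: 11388 scalar multiplications.

11388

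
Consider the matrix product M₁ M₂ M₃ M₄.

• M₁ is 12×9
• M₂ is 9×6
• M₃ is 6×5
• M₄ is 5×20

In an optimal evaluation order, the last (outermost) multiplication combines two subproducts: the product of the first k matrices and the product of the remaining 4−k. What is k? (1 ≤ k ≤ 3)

3

Adjacent pairs: M₁M₂ = 12·9·6 = 648; M₂M₃ = 9·6·5 = 270; M₃M₄ = 6·5·20 = 600.
Length 3: M₁..M₃: k=1: 0+270+12·9·5=810; k=2: 648+0+12·6·5=1008 → min 810 | M₂..M₄: k=2: 0+600+9·6·20=1680; k=3: 270+0+9·5·20=1170 → min 1170.
Top-level splits: k=1: (M₁..M₁)·(M₂..M₄) → 0+1170+12·9·20 = 3330; k=2: (M₁..M₂)·(M₃..M₄) → 648+600+12·6·20 = 2688; k=3: (M₁..M₃)·(M₄..M₄) → 810+0+12·5·20 = 2010.
Best split is after M₃, i.e. k = 3.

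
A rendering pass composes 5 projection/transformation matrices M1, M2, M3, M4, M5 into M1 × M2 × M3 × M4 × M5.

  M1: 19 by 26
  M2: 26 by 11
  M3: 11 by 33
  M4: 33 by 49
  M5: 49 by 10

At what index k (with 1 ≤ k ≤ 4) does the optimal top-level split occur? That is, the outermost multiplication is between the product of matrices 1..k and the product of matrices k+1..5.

Adjacent pairs: M1M2 = 19·26·11 = 5434; M2M3 = 26·11·33 = 9438; M3M4 = 11·33·49 = 17787; M4M5 = 33·49·10 = 16170.
Length 3: M1..M3: k=1: 0+9438+19·26·33=25740; k=2: 5434+0+19·11·33=12331 → min 12331 | M2..M4: k=2: 0+17787+26·11·49=31801; k=3: 9438+0+26·33·49=51480 → min 31801 | M3..M5: k=3: 0+16170+11·33·10=19800; k=4: 17787+0+11·49·10=23177 → min 19800.
Length 4: M1..M4: k=1: 0+31801+19·26·49=56007; k=2: 5434+17787+19·11·49=33462; k=3: 12331+0+19·33·49=43054 → min 33462 | M2..M5: k=2: 0+19800+26·11·10=22660; k=3: 9438+16170+26·33·10=34188; k=4: 31801+0+26·49·10=44541 → min 22660.
Top-level splits: k=1: (M1..M1)·(M2..M5) → 0+22660+19·26·10 = 27600; k=2: (M1..M2)·(M3..M5) → 5434+19800+19·11·10 = 27324; k=3: (M1..M3)·(M4..M5) → 12331+16170+19·33·10 = 34771; k=4: (M1..M4)·(M5..M5) → 33462+0+19·49·10 = 42772.
Best split is after M2, i.e. k = 2.

2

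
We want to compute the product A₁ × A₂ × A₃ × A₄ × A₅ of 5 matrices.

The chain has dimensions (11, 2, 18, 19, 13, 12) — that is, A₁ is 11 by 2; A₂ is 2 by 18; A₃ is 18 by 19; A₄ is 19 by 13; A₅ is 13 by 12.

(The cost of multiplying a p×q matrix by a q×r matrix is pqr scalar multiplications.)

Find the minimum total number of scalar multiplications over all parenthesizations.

Adjacent pairs: A₁A₂ = 11·2·18 = 396; A₂A₃ = 2·18·19 = 684; A₃A₄ = 18·19·13 = 4446; A₄A₅ = 19·13·12 = 2964.
Length 3: A₁..A₃: k=1: 0+684+11·2·19=1102; k=2: 396+0+11·18·19=4158 → min 1102 | A₂..A₄: k=2: 0+4446+2·18·13=4914; k=3: 684+0+2·19·13=1178 → min 1178 | A₃..A₅: k=3: 0+2964+18·19·12=7068; k=4: 4446+0+18·13·12=7254 → min 7068.
Length 4: A₁..A₄: k=1: 0+1178+11·2·13=1464; k=2: 396+4446+11·18·13=7416; k=3: 1102+0+11·19·13=3819 → min 1464 | A₂..A₅: k=2: 0+7068+2·18·12=7500; k=3: 684+2964+2·19·12=4104; k=4: 1178+0+2·13·12=1490 → min 1490.
Length 5: A₁..A₅: k=1: 0+1490+11·2·12=1754; k=2: 396+7068+11·18·12=9840; k=3: 1102+2964+11·19·12=6574; k=4: 1464+0+11·13·12=3180 → min 1754.
Optimal order: (A₁ × (((A₂ × A₃) × A₄) × A₅)) with cost 1754.

1754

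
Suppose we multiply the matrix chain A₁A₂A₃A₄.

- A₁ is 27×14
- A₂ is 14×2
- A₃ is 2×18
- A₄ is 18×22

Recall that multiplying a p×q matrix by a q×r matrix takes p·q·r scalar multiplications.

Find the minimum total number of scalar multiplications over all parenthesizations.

Adjacent pairs: A₁A₂ = 27·14·2 = 756; A₂A₃ = 14·2·18 = 504; A₃A₄ = 2·18·22 = 792.
Length 3: A₁..A₃: k=1: 0+504+27·14·18=7308; k=2: 756+0+27·2·18=1728 → min 1728 | A₂..A₄: k=2: 0+792+14·2·22=1408; k=3: 504+0+14·18·22=6048 → min 1408.
Length 4: A₁..A₄: k=1: 0+1408+27·14·22=9724; k=2: 756+792+27·2·22=2736; k=3: 1728+0+27·18·22=12420 → min 2736.
Optimal order: ((A₁A₂)(A₃A₄)) with cost 2736.

2736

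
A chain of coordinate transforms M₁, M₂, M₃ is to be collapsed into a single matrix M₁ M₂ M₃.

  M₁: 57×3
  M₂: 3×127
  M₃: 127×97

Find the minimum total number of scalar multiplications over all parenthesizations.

53544

Order (M₁ (M₂ M₃)): (M₂ M₃): 3×127 by 127×97 → 3×97, cost 3·127·97 = 36957; (M₁ (M₂ M₃)): 57×3 by 3×97 → 57×97, cost 57·3·97 = 16587; cumulative 53544. Total 53544.
Order ((M₁ M₂) M₃): (M₁ M₂): 57×3 by 3×127 → 57×127, cost 57·3·127 = 21717; ((M₁ M₂) M₃): 57×127 by 127×97 → 57×97, cost 57·127·97 = 702183; cumulative 723900. Total 723900.
Minimum: 53544.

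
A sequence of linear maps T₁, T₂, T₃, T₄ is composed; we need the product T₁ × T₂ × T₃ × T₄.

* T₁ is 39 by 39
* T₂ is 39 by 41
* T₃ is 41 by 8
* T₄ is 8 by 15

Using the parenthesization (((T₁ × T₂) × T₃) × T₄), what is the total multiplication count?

79833

(T₁ × T₂): 39×39 by 39×41 → 39×41, cost 39·39·41 = 62361
((T₁ × T₂) × T₃): 39×41 by 41×8 → 39×8, cost 39·41·8 = 12792; cumulative 75153
(((T₁ × T₂) × T₃) × T₄): 39×8 by 8×15 → 39×15, cost 39·8·15 = 4680; cumulative 79833
Total: 79833 scalar multiplications.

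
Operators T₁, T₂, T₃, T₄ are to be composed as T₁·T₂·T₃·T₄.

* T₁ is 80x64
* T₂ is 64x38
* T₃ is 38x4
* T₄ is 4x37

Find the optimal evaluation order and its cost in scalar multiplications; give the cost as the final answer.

Adjacent pairs: T₁T₂ = 80·64·38 = 194560; T₂T₃ = 64·38·4 = 9728; T₃T₄ = 38·4·37 = 5624.
Length 3: T₁..T₃: k=1: 0+9728+80·64·4=30208; k=2: 194560+0+80·38·4=206720 → min 30208 | T₂..T₄: k=2: 0+5624+64·38·37=95608; k=3: 9728+0+64·4·37=19200 → min 19200.
Length 4: T₁..T₄: k=1: 0+19200+80·64·37=208640; k=2: 194560+5624+80·38·37=312664; k=3: 30208+0+80·4·37=42048 → min 42048.
Optimal parenthesization: ((T₁·(T₂·T₃))·T₄) with cost 42048.

42048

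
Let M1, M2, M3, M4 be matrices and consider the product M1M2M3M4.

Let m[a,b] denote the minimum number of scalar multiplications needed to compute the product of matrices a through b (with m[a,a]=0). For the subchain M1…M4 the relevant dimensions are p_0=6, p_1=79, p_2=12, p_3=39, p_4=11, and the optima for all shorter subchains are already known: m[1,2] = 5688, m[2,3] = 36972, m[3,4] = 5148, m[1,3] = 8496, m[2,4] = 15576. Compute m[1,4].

11070

m[1,4] = min over k∈[1,3] of m[1,k]+m[k+1,4]+p_{0}·p_k·p_{4}.
k=1: 0 + 15576 + 6·79·11 = 20790; k=2: 5688 + 5148 + 6·12·11 = 11628; k=3: 8496 + 0 + 6·39·11 = 11070.
Minimum: 11070 at k=3.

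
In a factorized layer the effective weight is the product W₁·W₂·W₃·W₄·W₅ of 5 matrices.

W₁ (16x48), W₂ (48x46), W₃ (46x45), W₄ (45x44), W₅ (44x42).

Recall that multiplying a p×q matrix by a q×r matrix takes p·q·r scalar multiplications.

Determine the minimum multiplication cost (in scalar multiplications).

Adjacent pairs: W₁W₂ = 16·48·46 = 35328; W₂W₃ = 48·46·45 = 99360; W₃W₄ = 46·45·44 = 91080; W₄W₅ = 45·44·42 = 83160.
Length 3: W₁..W₃: k=1: 0+99360+16·48·45=133920; k=2: 35328+0+16·46·45=68448 → min 68448 | W₂..W₄: k=2: 0+91080+48·46·44=188232; k=3: 99360+0+48·45·44=194400 → min 188232 | W₃..W₅: k=3: 0+83160+46·45·42=170100; k=4: 91080+0+46·44·42=176088 → min 170100.
Length 4: W₁..W₄: k=1: 0+188232+16·48·44=222024; k=2: 35328+91080+16·46·44=158792; k=3: 68448+0+16·45·44=100128 → min 100128 | W₂..W₅: k=2: 0+170100+48·46·42=262836; k=3: 99360+83160+48·45·42=273240; k=4: 188232+0+48·44·42=276936 → min 262836.
Length 5: W₁..W₅: k=1: 0+262836+16·48·42=295092; k=2: 35328+170100+16·46·42=236340; k=3: 68448+83160+16·45·42=181848; k=4: 100128+0+16·44·42=129696 → min 129696.
Optimal order: ((((W₁·W₂)·W₃)·W₄)·W₅) with cost 129696.

129696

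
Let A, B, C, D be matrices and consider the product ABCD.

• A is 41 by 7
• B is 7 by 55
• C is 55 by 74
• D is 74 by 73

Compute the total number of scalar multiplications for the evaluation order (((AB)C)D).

404137

(AB): 41×7 by 7×55 → 41×55, cost 41·7·55 = 15785
((AB)C): 41×55 by 55×74 → 41×74, cost 41·55·74 = 166870; cumulative 182655
(((AB)C)D): 41×74 by 74×73 → 41×73, cost 41·74·73 = 221482; cumulative 404137
Total: 404137 scalar multiplications.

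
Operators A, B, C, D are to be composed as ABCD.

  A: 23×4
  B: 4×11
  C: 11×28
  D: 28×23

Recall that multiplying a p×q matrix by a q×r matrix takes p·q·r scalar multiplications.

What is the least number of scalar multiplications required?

Adjacent pairs: AB = 23·4·11 = 1012; BC = 4·11·28 = 1232; CD = 11·28·23 = 7084.
Length 3: A..C: k=1: 0+1232+23·4·28=3808; k=2: 1012+0+23·11·28=8096 → min 3808 | B..D: k=2: 0+7084+4·11·23=8096; k=3: 1232+0+4·28·23=3808 → min 3808.
Length 4: A..D: k=1: 0+3808+23·4·23=5924; k=2: 1012+7084+23·11·23=13915; k=3: 3808+0+23·28·23=18620 → min 5924.
Optimal order: (A((BC)D)) with cost 5924.

5924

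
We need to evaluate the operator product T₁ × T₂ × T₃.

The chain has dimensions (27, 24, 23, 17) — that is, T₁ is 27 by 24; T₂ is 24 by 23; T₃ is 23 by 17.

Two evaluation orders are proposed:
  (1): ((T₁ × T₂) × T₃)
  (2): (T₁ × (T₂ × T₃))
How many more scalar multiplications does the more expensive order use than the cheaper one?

Order (1) = ((T₁ × T₂) × T₃): (T₁ × T₂): 27×24 by 24×23 → 27×23, cost 27·24·23 = 14904; ((T₁ × T₂) × T₃): 27×23 by 23×17 → 27×17, cost 27·23·17 = 10557; cumulative 25461. Total 25461.
Order (2) = (T₁ × (T₂ × T₃)): (T₂ × T₃): 24×23 by 23×17 → 24×17, cost 24·23·17 = 9384; (T₁ × (T₂ × T₃)): 27×24 by 24×17 → 27×17, cost 27·24·17 = 11016; cumulative 20400. Total 20400.
Difference: |25461 − 20400| = 5061.

5061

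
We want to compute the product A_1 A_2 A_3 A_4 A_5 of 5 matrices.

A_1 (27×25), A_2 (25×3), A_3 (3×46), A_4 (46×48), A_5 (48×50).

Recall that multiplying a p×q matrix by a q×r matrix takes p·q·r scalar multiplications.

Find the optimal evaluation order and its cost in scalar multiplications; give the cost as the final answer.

Adjacent pairs: A_1A_2 = 27·25·3 = 2025; A_2A_3 = 25·3·46 = 3450; A_3A_4 = 3·46·48 = 6624; A_4A_5 = 46·48·50 = 110400.
Length 3: A_1..A_3: k=1: 0+3450+27·25·46=34500; k=2: 2025+0+27·3·46=5751 → min 5751 | A_2..A_4: k=2: 0+6624+25·3·48=10224; k=3: 3450+0+25·46·48=58650 → min 10224 | A_3..A_5: k=3: 0+110400+3·46·50=117300; k=4: 6624+0+3·48·50=13824 → min 13824.
Length 4: A_1..A_4: k=1: 0+10224+27·25·48=42624; k=2: 2025+6624+27·3·48=12537; k=3: 5751+0+27·46·48=65367 → min 12537 | A_2..A_5: k=2: 0+13824+25·3·50=17574; k=3: 3450+110400+25·46·50=171350; k=4: 10224+0+25·48·50=70224 → min 17574.
Length 5: A_1..A_5: k=1: 0+17574+27·25·50=51324; k=2: 2025+13824+27·3·50=19899; k=3: 5751+110400+27·46·50=178251; k=4: 12537+0+27·48·50=77337 → min 19899.
Optimal parenthesization: ((A_1 A_2) ((A_3 A_4) A_5)) with cost 19899.

19899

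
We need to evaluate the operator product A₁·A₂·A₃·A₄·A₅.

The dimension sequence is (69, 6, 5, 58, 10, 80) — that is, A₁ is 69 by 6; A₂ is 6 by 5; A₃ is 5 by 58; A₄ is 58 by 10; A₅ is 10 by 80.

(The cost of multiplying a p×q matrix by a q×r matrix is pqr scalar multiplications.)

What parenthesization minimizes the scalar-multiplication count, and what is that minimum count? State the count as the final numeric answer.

36570

Adjacent pairs: A₁A₂ = 69·6·5 = 2070; A₂A₃ = 6·5·58 = 1740; A₃A₄ = 5·58·10 = 2900; A₄A₅ = 58·10·80 = 46400.
Length 3: A₁..A₃: k=1: 0+1740+69·6·58=25752; k=2: 2070+0+69·5·58=22080 → min 22080 | A₂..A₄: k=2: 0+2900+6·5·10=3200; k=3: 1740+0+6·58·10=5220 → min 3200 | A₃..A₅: k=3: 0+46400+5·58·80=69600; k=4: 2900+0+5·10·80=6900 → min 6900.
Length 4: A₁..A₄: k=1: 0+3200+69·6·10=7340; k=2: 2070+2900+69·5·10=8420; k=3: 22080+0+69·58·10=62100 → min 7340 | A₂..A₅: k=2: 0+6900+6·5·80=9300; k=3: 1740+46400+6·58·80=75980; k=4: 3200+0+6·10·80=8000 → min 8000.
Length 5: A₁..A₅: k=1: 0+8000+69·6·80=41120; k=2: 2070+6900+69·5·80=36570; k=3: 22080+46400+69·58·80=388640; k=4: 7340+0+69·10·80=62540 → min 36570.
Optimal parenthesization: ((A₁·A₂)·((A₃·A₄)·A₅)) with cost 36570.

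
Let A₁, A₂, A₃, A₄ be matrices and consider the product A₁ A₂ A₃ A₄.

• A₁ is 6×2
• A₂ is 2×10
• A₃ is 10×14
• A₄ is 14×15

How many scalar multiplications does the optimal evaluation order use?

Adjacent pairs: A₁A₂ = 6·2·10 = 120; A₂A₃ = 2·10·14 = 280; A₃A₄ = 10·14·15 = 2100.
Length 3: A₁..A₃: k=1: 0+280+6·2·14=448; k=2: 120+0+6·10·14=960 → min 448 | A₂..A₄: k=2: 0+2100+2·10·15=2400; k=3: 280+0+2·14·15=700 → min 700.
Length 4: A₁..A₄: k=1: 0+700+6·2·15=880; k=2: 120+2100+6·10·15=3120; k=3: 448+0+6·14·15=1708 → min 880.
Optimal order: (A₁ ((A₂ A₃) A₄)) with cost 880.

880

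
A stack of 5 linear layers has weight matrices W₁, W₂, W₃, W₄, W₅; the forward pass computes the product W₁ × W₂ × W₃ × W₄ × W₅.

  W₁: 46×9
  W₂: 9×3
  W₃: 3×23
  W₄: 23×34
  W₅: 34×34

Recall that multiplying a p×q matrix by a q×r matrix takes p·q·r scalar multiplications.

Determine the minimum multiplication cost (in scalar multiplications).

11748

Adjacent pairs: W₁W₂ = 46·9·3 = 1242; W₂W₃ = 9·3·23 = 621; W₃W₄ = 3·23·34 = 2346; W₄W₅ = 23·34·34 = 26588.
Length 3: W₁..W₃: k=1: 0+621+46·9·23=10143; k=2: 1242+0+46·3·23=4416 → min 4416 | W₂..W₄: k=2: 0+2346+9·3·34=3264; k=3: 621+0+9·23·34=7659 → min 3264 | W₃..W₅: k=3: 0+26588+3·23·34=28934; k=4: 2346+0+3·34·34=5814 → min 5814.
Length 4: W₁..W₄: k=1: 0+3264+46·9·34=17340; k=2: 1242+2346+46·3·34=8280; k=3: 4416+0+46·23·34=40388 → min 8280 | W₂..W₅: k=2: 0+5814+9·3·34=6732; k=3: 621+26588+9·23·34=34247; k=4: 3264+0+9·34·34=13668 → min 6732.
Length 5: W₁..W₅: k=1: 0+6732+46·9·34=20808; k=2: 1242+5814+46·3·34=11748; k=3: 4416+26588+46·23·34=66976; k=4: 8280+0+46·34·34=61456 → min 11748.
Optimal order: ((W₁ × W₂) × ((W₃ × W₄) × W₅)) with cost 11748.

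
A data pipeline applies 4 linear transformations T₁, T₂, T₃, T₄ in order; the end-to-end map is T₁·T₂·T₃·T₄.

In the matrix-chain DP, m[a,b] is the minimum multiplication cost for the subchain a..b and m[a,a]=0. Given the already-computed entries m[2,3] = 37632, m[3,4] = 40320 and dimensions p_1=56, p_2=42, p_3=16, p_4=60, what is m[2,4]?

91392

m[2,4] = min over k∈[2,3] of m[2,k]+m[k+1,4]+p_{1}·p_k·p_{4}.
k=2: 0 + 40320 + 56·42·60 = 181440; k=3: 37632 + 0 + 56·16·60 = 91392.
Minimum: 91392 at k=3.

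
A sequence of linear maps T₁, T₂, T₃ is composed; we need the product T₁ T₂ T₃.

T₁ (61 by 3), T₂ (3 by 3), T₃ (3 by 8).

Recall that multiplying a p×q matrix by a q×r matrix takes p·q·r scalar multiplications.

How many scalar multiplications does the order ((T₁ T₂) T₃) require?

2013

(T₁ T₂): 61×3 by 3×3 → 61×3, cost 61·3·3 = 549
((T₁ T₂) T₃): 61×3 by 3×8 → 61×8, cost 61·3·8 = 1464; cumulative 2013
Total: 2013 scalar multiplications.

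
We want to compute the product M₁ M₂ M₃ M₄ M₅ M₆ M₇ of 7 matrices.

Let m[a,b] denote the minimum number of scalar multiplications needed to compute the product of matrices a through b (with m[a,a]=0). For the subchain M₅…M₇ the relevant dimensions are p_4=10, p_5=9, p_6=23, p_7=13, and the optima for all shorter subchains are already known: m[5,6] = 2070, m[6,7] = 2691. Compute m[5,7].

m[5,7] = min over k∈[5,6] of m[5,k]+m[k+1,7]+p_{4}·p_k·p_{7}.
k=5: 0 + 2691 + 10·9·13 = 3861; k=6: 2070 + 0 + 10·23·13 = 5060.
Minimum: 3861 at k=5.

3861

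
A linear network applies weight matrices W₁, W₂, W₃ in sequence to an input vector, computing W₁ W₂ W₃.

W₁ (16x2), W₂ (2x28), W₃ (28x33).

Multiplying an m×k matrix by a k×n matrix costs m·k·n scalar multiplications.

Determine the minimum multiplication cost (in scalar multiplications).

2904

Order (W₁ (W₂ W₃)): (W₂ W₃): 2×28 by 28×33 → 2×33, cost 2·28·33 = 1848; (W₁ (W₂ W₃)): 16×2 by 2×33 → 16×33, cost 16·2·33 = 1056; cumulative 2904. Total 2904.
Order ((W₁ W₂) W₃): (W₁ W₂): 16×2 by 2×28 → 16×28, cost 16·2·28 = 896; ((W₁ W₂) W₃): 16×28 by 28×33 → 16×33, cost 16·28·33 = 14784; cumulative 15680. Total 15680.
Minimum: 2904.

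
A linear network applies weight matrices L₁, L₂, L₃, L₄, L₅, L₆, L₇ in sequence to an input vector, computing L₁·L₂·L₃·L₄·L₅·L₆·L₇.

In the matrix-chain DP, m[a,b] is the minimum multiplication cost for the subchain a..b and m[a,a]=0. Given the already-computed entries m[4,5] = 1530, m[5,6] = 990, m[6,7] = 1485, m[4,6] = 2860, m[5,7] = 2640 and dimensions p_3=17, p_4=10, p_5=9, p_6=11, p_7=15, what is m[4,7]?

5190

m[4,7] = min over k∈[4,6] of m[4,k]+m[k+1,7]+p_{3}·p_k·p_{7}.
k=4: 0 + 2640 + 17·10·15 = 5190; k=5: 1530 + 1485 + 17·9·15 = 5310; k=6: 2860 + 0 + 17·11·15 = 5665.
Minimum: 5190 at k=4.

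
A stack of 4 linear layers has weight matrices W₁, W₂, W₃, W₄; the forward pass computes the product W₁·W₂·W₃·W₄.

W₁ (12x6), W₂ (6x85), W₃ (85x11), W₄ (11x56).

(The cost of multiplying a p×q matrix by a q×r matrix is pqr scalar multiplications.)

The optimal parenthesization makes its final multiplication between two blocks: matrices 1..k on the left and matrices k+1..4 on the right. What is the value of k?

Adjacent pairs: W₁W₂ = 12·6·85 = 6120; W₂W₃ = 6·85·11 = 5610; W₃W₄ = 85·11·56 = 52360.
Length 3: W₁..W₃: k=1: 0+5610+12·6·11=6402; k=2: 6120+0+12·85·11=17340 → min 6402 | W₂..W₄: k=2: 0+52360+6·85·56=80920; k=3: 5610+0+6·11·56=9306 → min 9306.
Top-level splits: k=1: (W₁..W₁)·(W₂..W₄) → 0+9306+12·6·56 = 13338; k=2: (W₁..W₂)·(W₃..W₄) → 6120+52360+12·85·56 = 115600; k=3: (W₁..W₃)·(W₄..W₄) → 6402+0+12·11·56 = 13794.
Best split is after W₁, i.e. k = 1.

1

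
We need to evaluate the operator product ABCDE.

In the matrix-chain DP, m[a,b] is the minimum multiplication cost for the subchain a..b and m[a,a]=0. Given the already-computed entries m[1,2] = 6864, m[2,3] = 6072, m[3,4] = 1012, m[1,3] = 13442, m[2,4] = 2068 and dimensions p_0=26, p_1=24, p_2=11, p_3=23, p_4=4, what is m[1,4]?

m[1,4] = min over k∈[1,3] of m[1,k]+m[k+1,4]+p_{0}·p_k·p_{4}.
k=1: 0 + 2068 + 26·24·4 = 4564; k=2: 6864 + 1012 + 26·11·4 = 9020; k=3: 13442 + 0 + 26·23·4 = 15834.
Minimum: 4564 at k=1.

4564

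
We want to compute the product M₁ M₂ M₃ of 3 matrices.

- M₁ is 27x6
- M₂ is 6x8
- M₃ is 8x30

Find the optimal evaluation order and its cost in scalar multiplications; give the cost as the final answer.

(M₁ (M₂ M₃)): cost 6300.
((M₁ M₂) M₃): cost 7776.
Optimal: (M₁ (M₂ M₃)) with cost 6300.

6300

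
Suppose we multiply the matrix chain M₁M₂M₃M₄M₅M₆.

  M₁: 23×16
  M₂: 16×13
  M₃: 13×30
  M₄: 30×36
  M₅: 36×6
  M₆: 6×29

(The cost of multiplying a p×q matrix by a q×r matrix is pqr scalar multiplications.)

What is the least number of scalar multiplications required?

Adjacent pairs: M₁M₂ = 23·16·13 = 4784; M₂M₃ = 16·13·30 = 6240; M₃M₄ = 13·30·36 = 14040; M₄M₅ = 30·36·6 = 6480; M₅M₆ = 36·6·29 = 6264.
Length 3: M₁..M₃: k=1: 0+6240+23·16·30=17280; k=2: 4784+0+23·13·30=13754 → min 13754 | M₂..M₄: k=2: 0+14040+16·13·36=21528; k=3: 6240+0+16·30·36=23520 → min 21528 | M₃..M₅: k=3: 0+6480+13·30·6=8820; k=4: 14040+0+13·36·6=16848 → min 8820 | M₄..M₆: k=4: 0+6264+30·36·29=37584; k=5: 6480+0+30·6·29=11700 → min 11700.
Length 4: M₁..M₄: k=1: 0+21528+23·16·36=34776; k=2: 4784+14040+23·13·36=29588; k=3: 13754+0+23·30·36=38594 → min 29588 | M₂..M₅: k=2: 0+8820+16·13·6=10068; k=3: 6240+6480+16·30·6=15600; k=4: 21528+0+16·36·6=24984 → min 10068 | M₃..M₆: k=3: 0+11700+13·30·29=23010; k=4: 14040+6264+13·36·29=33876; k=5: 8820+0+13·6·29=11082 → min 11082.
Length 5: M₁..M₅: k=1: 0+10068+23·16·6=12276; k=2: 4784+8820+23·13·6=15398; k=3: 13754+6480+23·30·6=24374; k=4: 29588+0+23·36·6=34556 → min 12276 | M₂..M₆: k=2: 0+11082+16·13·29=17114; k=3: 6240+11700+16·30·29=31860; k=4: 21528+6264+16·36·29=44496; k=5: 10068+0+16·6·29=12852 → min 12852.
Length 6: M₁..M₆: k=1: 0+12852+23·16·29=23524; k=2: 4784+11082+23·13·29=24537; k=3: 13754+11700+23·30·29=45464; k=4: 29588+6264+23·36·29=59864; k=5: 12276+0+23·6·29=16278 → min 16278.
Optimal order: ((M₁(M₂(M₃(M₄M₅))))M₆) with cost 16278.

16278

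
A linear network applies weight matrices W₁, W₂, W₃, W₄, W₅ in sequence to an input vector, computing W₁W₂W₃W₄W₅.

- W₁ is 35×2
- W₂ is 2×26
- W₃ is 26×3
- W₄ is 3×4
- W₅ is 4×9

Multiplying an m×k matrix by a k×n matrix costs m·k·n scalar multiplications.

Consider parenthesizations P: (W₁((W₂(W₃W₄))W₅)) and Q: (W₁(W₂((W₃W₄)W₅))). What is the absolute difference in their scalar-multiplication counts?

Order P = (W₁((W₂(W₃W₄))W₅)): (W₃W₄): 26×3 by 3×4 → 26×4, cost 26·3·4 = 312; (W₂(W₃W₄)): 2×26 by 26×4 → 2×4, cost 2·26·4 = 208; cumulative 520; ((W₂(W₃W₄))W₅): 2×4 by 4×9 → 2×9, cost 2·4·9 = 72; cumulative 592; (W₁((W₂(W₃W₄))W₅)): 35×2 by 2×9 → 35×9, cost 35·2·9 = 630; cumulative 1222. Total 1222.
Order Q = (W₁(W₂((W₃W₄)W₅))): (W₃W₄): 26×3 by 3×4 → 26×4, cost 26·3·4 = 312; ((W₃W₄)W₅): 26×4 by 4×9 → 26×9, cost 26·4·9 = 936; cumulative 1248; (W₂((W₃W₄)W₅)): 2×26 by 26×9 → 2×9, cost 2·26·9 = 468; cumulative 1716; (W₁(W₂((W₃W₄)W₅))): 35×2 by 2×9 → 35×9, cost 35·2·9 = 630; cumulative 2346. Total 2346.
Difference: |1222 − 2346| = 1124.

1124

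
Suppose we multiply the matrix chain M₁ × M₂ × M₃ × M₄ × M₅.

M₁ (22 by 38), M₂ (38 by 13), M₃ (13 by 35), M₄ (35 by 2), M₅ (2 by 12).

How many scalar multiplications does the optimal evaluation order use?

4098

Adjacent pairs: M₁M₂ = 22·38·13 = 10868; M₂M₃ = 38·13·35 = 17290; M₃M₄ = 13·35·2 = 910; M₄M₅ = 35·2·12 = 840.
Length 3: M₁..M₃: k=1: 0+17290+22·38·35=46550; k=2: 10868+0+22·13·35=20878 → min 20878 | M₂..M₄: k=2: 0+910+38·13·2=1898; k=3: 17290+0+38·35·2=19950 → min 1898 | M₃..M₅: k=3: 0+840+13·35·12=6300; k=4: 910+0+13·2·12=1222 → min 1222.
Length 4: M₁..M₄: k=1: 0+1898+22·38·2=3570; k=2: 10868+910+22·13·2=12350; k=3: 20878+0+22·35·2=22418 → min 3570 | M₂..M₅: k=2: 0+1222+38·13·12=7150; k=3: 17290+840+38·35·12=34090; k=4: 1898+0+38·2·12=2810 → min 2810.
Length 5: M₁..M₅: k=1: 0+2810+22·38·12=12842; k=2: 10868+1222+22·13·12=15522; k=3: 20878+840+22·35·12=30958; k=4: 3570+0+22·2·12=4098 → min 4098.
Optimal order: ((M₁ × (M₂ × (M₃ × M₄))) × M₅) with cost 4098.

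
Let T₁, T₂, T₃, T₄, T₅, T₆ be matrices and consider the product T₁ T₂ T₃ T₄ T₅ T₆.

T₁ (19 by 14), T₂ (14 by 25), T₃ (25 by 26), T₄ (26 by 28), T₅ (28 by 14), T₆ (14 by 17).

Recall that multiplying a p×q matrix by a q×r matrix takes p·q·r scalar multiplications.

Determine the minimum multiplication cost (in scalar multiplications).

Adjacent pairs: T₁T₂ = 19·14·25 = 6650; T₂T₃ = 14·25·26 = 9100; T₃T₄ = 25·26·28 = 18200; T₄T₅ = 26·28·14 = 10192; T₅T₆ = 28·14·17 = 6664.
Length 3: T₁..T₃: k=1: 0+9100+19·14·26=16016; k=2: 6650+0+19·25·26=19000 → min 16016 | T₂..T₄: k=2: 0+18200+14·25·28=28000; k=3: 9100+0+14·26·28=19292 → min 19292 | T₃..T₅: k=3: 0+10192+25·26·14=19292; k=4: 18200+0+25·28·14=28000 → min 19292 | T₄..T₆: k=4: 0+6664+26·28·17=19040; k=5: 10192+0+26·14·17=16380 → min 16380.
Length 4: T₁..T₄: k=1: 0+19292+19·14·28=26740; k=2: 6650+18200+19·25·28=38150; k=3: 16016+0+19·26·28=29848 → min 26740 | T₂..T₅: k=2: 0+19292+14·25·14=24192; k=3: 9100+10192+14·26·14=24388; k=4: 19292+0+14·28·14=24780 → min 24192 | T₃..T₆: k=3: 0+16380+25·26·17=27430; k=4: 18200+6664+25·28·17=36764; k=5: 19292+0+25·14·17=25242 → min 25242.
Length 5: T₁..T₅: k=1: 0+24192+19·14·14=27916; k=2: 6650+19292+19·25·14=32592; k=3: 16016+10192+19·26·14=33124; k=4: 26740+0+19·28·14=34188 → min 27916 | T₂..T₆: k=2: 0+25242+14·25·17=31192; k=3: 9100+16380+14·26·17=31668; k=4: 19292+6664+14·28·17=32620; k=5: 24192+0+14·14·17=27524 → min 27524.
Length 6: T₁..T₆: k=1: 0+27524+19·14·17=32046; k=2: 6650+25242+19·25·17=39967; k=3: 16016+16380+19·26·17=40794; k=4: 26740+6664+19·28·17=42448; k=5: 27916+0+19·14·17=32438 → min 32046.
Optimal order: (T₁ ((T₂ (T₃ (T₄ T₅))) T₆)) with cost 32046.

32046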